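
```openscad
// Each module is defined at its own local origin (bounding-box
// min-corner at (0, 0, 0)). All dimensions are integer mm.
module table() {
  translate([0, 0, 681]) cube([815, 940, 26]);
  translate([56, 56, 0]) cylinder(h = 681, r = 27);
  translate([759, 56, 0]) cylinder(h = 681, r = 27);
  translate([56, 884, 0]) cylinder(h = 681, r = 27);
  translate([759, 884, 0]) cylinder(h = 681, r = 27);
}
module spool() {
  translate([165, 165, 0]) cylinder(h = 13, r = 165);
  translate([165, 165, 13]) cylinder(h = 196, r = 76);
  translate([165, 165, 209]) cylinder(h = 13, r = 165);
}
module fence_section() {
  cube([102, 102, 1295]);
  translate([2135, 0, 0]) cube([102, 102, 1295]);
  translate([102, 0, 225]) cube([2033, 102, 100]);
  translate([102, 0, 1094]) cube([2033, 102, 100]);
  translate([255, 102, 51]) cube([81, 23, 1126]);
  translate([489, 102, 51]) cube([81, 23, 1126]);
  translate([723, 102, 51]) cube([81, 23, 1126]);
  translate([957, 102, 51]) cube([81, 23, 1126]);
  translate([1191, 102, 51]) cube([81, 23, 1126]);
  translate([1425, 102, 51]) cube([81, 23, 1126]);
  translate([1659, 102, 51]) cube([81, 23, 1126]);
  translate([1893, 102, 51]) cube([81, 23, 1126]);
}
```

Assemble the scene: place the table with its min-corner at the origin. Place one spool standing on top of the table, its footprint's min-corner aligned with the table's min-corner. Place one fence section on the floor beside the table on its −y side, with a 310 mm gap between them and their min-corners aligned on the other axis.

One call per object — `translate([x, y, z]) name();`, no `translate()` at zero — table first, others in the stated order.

table();
translate([0, 0, 707]) spool();
translate([0, -435, 0]) fence_section();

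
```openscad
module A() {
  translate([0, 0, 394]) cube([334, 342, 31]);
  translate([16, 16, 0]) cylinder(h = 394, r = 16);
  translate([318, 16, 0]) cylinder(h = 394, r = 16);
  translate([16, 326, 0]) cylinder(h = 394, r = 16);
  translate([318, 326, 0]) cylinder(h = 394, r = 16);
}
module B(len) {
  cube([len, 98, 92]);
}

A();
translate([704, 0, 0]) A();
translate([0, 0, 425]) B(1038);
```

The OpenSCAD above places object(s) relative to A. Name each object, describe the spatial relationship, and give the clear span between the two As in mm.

A is a stool. B is a beam. A beam spans the tops of two stools. The clear span between the two stools is 370 mm.

Second stool starts at x = 704; first ends at x = 334; clear span = 704 − 334 = 370 mm.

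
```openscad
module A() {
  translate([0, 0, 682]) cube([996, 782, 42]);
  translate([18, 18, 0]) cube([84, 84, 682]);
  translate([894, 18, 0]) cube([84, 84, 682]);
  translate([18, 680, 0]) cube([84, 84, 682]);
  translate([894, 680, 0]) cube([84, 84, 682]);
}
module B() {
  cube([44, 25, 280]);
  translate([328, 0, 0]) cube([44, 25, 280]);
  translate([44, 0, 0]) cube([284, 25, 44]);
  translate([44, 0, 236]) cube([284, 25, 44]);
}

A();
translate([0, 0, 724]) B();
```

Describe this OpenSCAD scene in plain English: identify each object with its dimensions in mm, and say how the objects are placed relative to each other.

A is a table: top 996 mm (x) × 782 mm (y), 42 mm thick, upper face at z = 724 mm, on four 84×84 mm square legs, each inset 18 mm from the nearest pair of top edges, running from z = 0 to the bottom of the top.

B is a rectangular picture frame lying in the x–z plane (depth along y). The opening is 284 mm wide (x) by 192 mm tall (z), surrounded by a border 44 mm wide on all four sides. The frame is 25 mm deep and is made of two full-height vertical stiles with two horizontal rails fitted between them.

The picture frame is on top of the table.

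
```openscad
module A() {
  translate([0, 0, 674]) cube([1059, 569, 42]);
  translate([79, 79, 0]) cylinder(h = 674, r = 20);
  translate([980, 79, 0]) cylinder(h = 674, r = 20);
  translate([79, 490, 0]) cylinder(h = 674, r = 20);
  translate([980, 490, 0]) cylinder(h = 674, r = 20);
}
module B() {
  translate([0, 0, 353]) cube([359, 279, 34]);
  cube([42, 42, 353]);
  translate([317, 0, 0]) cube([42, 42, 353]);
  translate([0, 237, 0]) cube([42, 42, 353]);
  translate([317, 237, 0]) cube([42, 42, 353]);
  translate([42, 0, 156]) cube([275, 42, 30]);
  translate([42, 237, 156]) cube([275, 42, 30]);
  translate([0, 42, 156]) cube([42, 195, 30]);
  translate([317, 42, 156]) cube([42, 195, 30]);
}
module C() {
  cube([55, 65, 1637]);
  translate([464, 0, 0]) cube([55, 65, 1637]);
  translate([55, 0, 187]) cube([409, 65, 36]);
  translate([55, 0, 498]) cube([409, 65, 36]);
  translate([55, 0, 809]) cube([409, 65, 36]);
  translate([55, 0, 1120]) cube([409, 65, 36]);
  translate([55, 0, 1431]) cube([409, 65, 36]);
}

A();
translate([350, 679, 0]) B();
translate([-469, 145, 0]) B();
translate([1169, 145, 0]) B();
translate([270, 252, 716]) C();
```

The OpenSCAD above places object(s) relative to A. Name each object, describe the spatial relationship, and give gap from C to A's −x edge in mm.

A is a table. B is a stool. C is a ladder. Three stools sit around the table at the +y, −x, +x sides. The ladder is on top of the table, centred. The gap from the ladder to the table's −x edge is 270 mm.

The ladder's min-x is at 270; the table's min-x is 0; gap = 270 mm.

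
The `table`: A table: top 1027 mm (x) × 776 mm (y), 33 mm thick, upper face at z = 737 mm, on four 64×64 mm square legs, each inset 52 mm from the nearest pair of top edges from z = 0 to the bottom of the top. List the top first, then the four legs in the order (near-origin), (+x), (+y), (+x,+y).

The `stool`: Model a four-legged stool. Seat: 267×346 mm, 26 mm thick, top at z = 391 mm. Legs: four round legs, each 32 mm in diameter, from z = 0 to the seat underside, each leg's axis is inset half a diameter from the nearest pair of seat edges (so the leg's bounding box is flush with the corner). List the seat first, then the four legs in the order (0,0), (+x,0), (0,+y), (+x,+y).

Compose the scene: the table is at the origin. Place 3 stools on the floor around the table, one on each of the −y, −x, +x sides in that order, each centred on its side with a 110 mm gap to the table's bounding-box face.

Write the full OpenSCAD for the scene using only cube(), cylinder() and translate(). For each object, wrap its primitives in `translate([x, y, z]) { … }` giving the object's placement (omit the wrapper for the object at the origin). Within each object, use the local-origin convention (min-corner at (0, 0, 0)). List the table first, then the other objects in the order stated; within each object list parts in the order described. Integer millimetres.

translate([0, 0, 704]) cube([1027, 776, 33]);
translate([52, 52, 0]) cube([64, 64, 704]);
translate([911, 52, 0]) cube([64, 64, 704]);
translate([52, 660, 0]) cube([64, 64, 704]);
translate([911, 660, 0]) cube([64, 64, 704]);
translate([380, -456, 0]) {
  translate([0, 0, 365]) cube([267, 346, 26]);
  translate([16, 16, 0]) cylinder(h = 365, r = 16);
  translate([251, 16, 0]) cylinder(h = 365, r = 16);
  translate([16, 330, 0]) cylinder(h = 365, r = 16);
  translate([251, 330, 0]) cylinder(h = 365, r = 16);
}
translate([-377, 215, 0]) {
  translate([0, 0, 365]) cube([267, 346, 26]);
  translate([16, 16, 0]) cylinder(h = 365, r = 16);
  translate([251, 16, 0]) cylinder(h = 365, r = 16);
  translate([16, 330, 0]) cylinder(h = 365, r = 16);
  translate([251, 330, 0]) cylinder(h = 365, r = 16);
}
translate([1137, 215, 0]) {
  translate([0, 0, 365]) cube([267, 346, 26]);
  translate([16, 16, 0]) cylinder(h = 365, r = 16);
  translate([251, 16, 0]) cylinder(h = 365, r = 16);
  translate([16, 330, 0]) cylinder(h = 365, r = 16);
  translate([251, 330, 0]) cylinder(h = 365, r = 16);
}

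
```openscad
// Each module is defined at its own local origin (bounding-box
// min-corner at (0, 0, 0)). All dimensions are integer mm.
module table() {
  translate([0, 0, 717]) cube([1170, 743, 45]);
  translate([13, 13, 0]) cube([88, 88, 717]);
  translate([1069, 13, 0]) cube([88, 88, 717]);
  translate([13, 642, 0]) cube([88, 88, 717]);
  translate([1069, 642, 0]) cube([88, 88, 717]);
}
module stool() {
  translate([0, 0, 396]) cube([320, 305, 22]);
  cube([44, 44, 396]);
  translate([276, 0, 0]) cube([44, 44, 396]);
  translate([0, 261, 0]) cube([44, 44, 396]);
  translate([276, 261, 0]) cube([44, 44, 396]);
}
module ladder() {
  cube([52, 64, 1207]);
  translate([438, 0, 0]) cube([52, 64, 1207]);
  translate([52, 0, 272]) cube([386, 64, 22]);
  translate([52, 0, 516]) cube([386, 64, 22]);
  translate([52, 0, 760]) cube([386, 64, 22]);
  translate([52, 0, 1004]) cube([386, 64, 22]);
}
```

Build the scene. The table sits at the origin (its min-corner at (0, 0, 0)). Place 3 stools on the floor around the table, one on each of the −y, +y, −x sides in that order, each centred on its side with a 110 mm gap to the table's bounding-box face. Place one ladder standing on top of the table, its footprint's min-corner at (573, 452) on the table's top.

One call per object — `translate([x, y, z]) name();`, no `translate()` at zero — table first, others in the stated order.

table();
translate([425, -415, 0]) stool();
translate([425, 853, 0]) stool();
translate([-430, 219, 0]) stool();
translate([573, 452, 762]) ladder();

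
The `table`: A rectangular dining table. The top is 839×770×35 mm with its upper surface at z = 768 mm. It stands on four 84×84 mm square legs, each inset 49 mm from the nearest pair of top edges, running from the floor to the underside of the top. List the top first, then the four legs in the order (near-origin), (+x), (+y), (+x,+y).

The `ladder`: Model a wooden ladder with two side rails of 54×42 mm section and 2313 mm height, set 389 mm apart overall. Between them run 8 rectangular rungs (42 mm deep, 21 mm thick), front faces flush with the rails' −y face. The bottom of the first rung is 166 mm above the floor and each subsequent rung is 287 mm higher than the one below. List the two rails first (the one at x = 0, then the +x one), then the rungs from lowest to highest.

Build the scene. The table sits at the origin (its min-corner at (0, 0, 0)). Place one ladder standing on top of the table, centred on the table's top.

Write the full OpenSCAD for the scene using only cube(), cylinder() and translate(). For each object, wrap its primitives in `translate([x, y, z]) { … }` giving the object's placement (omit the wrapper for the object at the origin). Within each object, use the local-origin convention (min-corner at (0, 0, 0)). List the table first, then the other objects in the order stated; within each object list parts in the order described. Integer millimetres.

translate([0, 0, 733]) cube([839, 770, 35]);
translate([49, 49, 0]) cube([84, 84, 733]);
translate([706, 49, 0]) cube([84, 84, 733]);
translate([49, 637, 0]) cube([84, 84, 733]);
translate([706, 637, 0]) cube([84, 84, 733]);
translate([225, 364, 768]) {
  cube([54, 42, 2313]);
  translate([335, 0, 0]) cube([54, 42, 2313]);
  translate([54, 0, 166]) cube([281, 42, 21]);
  translate([54, 0, 453]) cube([281, 42, 21]);
  translate([54, 0, 740]) cube([281, 42, 21]);
  translate([54, 0, 1027]) cube([281, 42, 21]);
  translate([54, 0, 1314]) cube([281, 42, 21]);
  translate([54, 0, 1601]) cube([281, 42, 21]);
  translate([54, 0, 1888]) cube([281, 42, 21]);
  translate([54, 0, 2175]) cube([281, 42, 21]);
}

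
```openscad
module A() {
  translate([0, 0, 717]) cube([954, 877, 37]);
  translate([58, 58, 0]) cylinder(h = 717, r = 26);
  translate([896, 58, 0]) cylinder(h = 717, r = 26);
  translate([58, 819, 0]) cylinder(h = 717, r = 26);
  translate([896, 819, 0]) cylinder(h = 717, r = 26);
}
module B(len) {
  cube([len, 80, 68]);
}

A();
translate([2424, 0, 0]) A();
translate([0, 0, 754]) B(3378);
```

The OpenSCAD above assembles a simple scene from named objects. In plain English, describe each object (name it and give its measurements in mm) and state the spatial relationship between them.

A is a table with a 954×877 mm rectangular top, 37 mm thick, top surface at z = 754 mm, supported by four round legs of 52 mm diameter, each leg's bounding box inset 32 mm from the nearest pair of top edges, running from the floor.

B is a rectangular beam 3378 mm long (x), 80 mm deep (y), 68 mm thick (z).

The beam spans the tops of two tables placed 1470 mm apart, resting at z = 754 mm.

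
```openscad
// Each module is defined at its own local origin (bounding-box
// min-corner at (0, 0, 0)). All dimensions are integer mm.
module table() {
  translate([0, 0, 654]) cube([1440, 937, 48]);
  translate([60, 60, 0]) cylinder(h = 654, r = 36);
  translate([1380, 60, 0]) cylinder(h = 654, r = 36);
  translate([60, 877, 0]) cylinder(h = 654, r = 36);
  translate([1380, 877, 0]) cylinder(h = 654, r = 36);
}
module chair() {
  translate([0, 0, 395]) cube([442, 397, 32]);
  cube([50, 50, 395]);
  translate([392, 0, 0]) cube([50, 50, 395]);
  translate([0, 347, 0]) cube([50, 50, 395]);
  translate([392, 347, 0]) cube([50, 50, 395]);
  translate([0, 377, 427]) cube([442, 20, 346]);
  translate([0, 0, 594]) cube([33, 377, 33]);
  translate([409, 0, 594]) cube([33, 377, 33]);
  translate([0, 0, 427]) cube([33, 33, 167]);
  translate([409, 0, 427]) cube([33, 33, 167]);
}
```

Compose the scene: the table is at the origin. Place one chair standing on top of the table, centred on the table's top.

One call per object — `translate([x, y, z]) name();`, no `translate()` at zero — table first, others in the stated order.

table();
translate([499, 270, 702]) chair();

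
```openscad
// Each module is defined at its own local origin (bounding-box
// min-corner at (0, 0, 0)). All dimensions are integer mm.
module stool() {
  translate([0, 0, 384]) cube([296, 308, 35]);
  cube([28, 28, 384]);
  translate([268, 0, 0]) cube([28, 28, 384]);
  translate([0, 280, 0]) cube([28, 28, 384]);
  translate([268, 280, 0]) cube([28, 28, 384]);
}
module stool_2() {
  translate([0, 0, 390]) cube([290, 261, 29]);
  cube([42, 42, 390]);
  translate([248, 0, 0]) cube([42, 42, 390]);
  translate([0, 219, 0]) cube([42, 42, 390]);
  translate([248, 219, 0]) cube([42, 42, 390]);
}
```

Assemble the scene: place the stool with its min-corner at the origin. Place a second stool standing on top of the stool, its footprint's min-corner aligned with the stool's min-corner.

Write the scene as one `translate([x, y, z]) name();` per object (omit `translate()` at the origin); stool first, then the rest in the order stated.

stool();
translate([0, 0, 419]) stool_2();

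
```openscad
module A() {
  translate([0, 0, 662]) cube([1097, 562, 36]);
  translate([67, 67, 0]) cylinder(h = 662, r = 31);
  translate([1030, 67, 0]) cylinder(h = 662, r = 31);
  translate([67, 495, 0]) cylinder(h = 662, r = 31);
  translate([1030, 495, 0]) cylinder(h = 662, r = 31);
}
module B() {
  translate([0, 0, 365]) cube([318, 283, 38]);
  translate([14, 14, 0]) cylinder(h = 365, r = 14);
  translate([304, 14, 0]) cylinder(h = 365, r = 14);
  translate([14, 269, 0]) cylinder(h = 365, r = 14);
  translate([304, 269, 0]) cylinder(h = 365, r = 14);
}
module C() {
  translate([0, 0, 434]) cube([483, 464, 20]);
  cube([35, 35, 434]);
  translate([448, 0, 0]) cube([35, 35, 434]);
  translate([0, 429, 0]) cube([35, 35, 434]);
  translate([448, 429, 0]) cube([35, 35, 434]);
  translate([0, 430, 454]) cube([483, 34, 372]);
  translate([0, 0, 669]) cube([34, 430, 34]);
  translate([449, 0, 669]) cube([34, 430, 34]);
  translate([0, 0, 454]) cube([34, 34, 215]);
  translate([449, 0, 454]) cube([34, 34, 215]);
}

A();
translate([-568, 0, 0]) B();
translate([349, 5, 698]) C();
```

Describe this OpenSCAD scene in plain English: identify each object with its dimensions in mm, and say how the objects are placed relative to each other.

A is a table with a 1097×562 mm rectangular top, 36 mm thick, top surface at z = 698 mm, supported by four round legs of 62 mm diameter, each leg's bounding box inset 36 mm from the nearest pair of top edges, running from the floor.

B is a four-legged stool. The seat is 318×283 mm, 38 mm thick, top at z = 403 mm. It stands on four round legs, each 28 mm in diameter, from z = 0 to the seat underside, each leg's axis is inset half a diameter from the nearest pair of seat edges (so the leg's bounding box is flush with the corner).

C is a chair: 483×464 mm seat, 20 mm thick, top at z = 454 mm, on four 35 mm square corner legs flush with the seat edges. A 34 mm thick backrest slab spans the full seat width, extending 372 mm above the seat top, its back face flush with the seat's +y edge. Two armrests of 34×34 mm section run along each side from the seat's front edge to the front of the backrest, top faces 249 mm above the seat top and outer faces flush with the seat's x-edges; a 34×34 mm post under the front of each armrest stands on the seat at the front corner.

The stool is on the floor beside the table on its −x side. The chair is on top of the table.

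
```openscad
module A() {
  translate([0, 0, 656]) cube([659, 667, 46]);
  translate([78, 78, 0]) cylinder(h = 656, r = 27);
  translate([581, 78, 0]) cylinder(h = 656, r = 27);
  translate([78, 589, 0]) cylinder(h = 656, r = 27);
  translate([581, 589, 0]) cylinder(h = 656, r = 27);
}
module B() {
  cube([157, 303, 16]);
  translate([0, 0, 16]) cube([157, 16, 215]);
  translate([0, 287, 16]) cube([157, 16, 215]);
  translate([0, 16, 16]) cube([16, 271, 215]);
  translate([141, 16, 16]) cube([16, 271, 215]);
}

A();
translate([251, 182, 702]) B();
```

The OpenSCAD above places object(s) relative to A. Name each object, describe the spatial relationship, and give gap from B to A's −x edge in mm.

The open box's min-x is at 251; the table's min-x is 0; gap = 251 mm.

A is a table. B is an open box. The open box is on top of the table, centred. The gap from the open box to the table's −x edge is 251 mm.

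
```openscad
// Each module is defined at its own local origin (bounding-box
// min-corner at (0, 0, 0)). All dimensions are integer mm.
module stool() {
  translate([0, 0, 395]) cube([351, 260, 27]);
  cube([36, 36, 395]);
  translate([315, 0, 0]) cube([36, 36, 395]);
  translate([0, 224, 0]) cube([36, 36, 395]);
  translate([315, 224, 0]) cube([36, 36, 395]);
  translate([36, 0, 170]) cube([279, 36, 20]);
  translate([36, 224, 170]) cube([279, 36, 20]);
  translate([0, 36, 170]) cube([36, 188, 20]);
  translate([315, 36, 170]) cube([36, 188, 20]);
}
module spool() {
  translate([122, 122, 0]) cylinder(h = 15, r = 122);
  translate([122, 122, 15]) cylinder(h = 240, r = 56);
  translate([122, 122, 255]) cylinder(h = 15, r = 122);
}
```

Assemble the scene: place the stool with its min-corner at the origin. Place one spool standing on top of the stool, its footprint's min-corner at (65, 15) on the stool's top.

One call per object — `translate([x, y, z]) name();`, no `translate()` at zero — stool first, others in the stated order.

stool();
translate([65, 15, 422]) spool();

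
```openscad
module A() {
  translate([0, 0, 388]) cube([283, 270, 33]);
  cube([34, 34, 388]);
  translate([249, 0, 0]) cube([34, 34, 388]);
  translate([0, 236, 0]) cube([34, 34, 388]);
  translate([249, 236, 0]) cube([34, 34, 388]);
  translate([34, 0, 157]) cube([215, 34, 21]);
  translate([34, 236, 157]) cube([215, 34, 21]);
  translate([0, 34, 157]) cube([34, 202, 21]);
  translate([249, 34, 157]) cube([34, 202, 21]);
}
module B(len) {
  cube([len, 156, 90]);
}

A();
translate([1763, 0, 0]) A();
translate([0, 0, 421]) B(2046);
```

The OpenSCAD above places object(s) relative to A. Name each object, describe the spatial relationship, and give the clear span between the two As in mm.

Second stool starts at x = 1763; first ends at x = 283; clear span = 1763 − 283 = 1480 mm.

A is a stool. B is a beam. A beam spans the tops of two stools. The clear span between the two stools is 1480 mm.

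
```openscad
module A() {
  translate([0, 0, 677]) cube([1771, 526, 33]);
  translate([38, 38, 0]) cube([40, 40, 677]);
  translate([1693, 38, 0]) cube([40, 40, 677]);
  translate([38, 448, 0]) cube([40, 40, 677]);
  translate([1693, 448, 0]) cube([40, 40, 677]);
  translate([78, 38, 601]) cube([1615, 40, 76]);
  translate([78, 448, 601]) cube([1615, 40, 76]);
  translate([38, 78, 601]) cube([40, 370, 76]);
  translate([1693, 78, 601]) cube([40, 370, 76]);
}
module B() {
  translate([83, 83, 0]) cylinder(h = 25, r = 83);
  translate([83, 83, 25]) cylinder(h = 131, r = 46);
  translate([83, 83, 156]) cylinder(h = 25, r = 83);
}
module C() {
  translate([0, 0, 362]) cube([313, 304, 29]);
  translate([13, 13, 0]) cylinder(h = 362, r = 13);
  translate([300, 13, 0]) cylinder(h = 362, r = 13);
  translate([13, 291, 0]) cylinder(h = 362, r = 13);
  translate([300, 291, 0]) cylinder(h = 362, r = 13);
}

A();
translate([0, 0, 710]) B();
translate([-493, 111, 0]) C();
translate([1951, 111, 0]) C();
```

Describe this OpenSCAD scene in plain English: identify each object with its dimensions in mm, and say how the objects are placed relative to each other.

A is a table: top 1771 mm (x) × 526 mm (y), 33 mm thick, upper face at z = 710 mm, on four 40×40 mm square legs, each inset 38 mm from the nearest pair of top edges, running from z = 0 to the bottom of the top. Four apron rails, 40 mm thick and 76 mm tall, run between adjacent legs with their top edges flush with the underside of the top and their outer faces flush with the legs' outer faces.

B is a spool: two coaxial disc flanges of radius 83 mm and thickness 25 mm, joined by a core cylinder of radius 46 mm and height 131 mm. The lower flange rests on z = 0 and the three cylinders share a vertical axis.

C is a simple wooden stool: a rectangular seat 313 mm (x) by 304 mm (y), 29 mm thick, top face at z = 391 mm, on four round legs, each 26 mm in diameter. The legs rest on z = 0, each leg's axis is inset half a diameter from the nearest pair of seat edges (so the leg's bounding box is flush with the corner).

The spool is on top of the table. Two stools sit around the table at the −x, +x sides.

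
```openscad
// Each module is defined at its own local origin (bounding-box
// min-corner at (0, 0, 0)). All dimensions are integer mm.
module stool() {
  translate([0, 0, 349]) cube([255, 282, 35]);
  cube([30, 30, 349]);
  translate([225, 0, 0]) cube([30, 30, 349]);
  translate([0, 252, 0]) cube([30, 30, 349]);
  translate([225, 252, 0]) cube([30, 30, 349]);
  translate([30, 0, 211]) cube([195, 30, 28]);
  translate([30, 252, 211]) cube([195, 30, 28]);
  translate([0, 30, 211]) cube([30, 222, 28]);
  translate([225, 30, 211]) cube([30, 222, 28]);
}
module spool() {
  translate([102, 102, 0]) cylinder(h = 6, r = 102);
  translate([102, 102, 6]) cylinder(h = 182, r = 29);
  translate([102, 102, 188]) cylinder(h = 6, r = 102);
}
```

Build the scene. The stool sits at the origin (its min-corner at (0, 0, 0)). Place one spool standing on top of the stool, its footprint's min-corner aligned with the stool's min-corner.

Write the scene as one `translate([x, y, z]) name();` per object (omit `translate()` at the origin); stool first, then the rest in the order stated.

stool();
translate([0, 0, 384]) spool();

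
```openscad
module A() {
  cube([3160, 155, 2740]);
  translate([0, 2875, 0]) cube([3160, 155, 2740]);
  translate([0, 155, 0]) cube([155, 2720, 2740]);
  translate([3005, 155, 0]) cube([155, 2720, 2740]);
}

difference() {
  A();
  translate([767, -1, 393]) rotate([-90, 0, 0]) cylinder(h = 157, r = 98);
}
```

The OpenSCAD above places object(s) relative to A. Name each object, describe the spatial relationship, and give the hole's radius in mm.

The subtracted cylinder has r = 98 mm.

A is a house frame. The house frame has a circular hole through its front wall. The hole's radius is 98 mm.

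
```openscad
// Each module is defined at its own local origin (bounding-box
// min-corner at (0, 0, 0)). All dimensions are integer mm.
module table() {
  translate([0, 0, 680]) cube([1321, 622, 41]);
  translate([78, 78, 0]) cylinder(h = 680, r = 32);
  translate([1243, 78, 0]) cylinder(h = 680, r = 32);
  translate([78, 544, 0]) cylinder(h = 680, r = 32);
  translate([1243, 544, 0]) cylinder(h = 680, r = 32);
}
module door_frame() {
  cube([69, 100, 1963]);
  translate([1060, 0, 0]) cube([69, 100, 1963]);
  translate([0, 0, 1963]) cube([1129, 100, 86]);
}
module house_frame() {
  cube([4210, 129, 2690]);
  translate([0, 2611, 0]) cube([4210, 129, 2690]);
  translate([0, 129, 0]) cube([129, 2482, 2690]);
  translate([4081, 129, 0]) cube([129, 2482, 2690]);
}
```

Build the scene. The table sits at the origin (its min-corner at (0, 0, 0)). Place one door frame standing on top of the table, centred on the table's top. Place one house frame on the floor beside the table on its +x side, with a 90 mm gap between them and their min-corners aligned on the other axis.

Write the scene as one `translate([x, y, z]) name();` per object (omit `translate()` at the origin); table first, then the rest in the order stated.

table();
translate([96, 261, 721]) door_frame();
translate([1411, 0, 0]) house_frame();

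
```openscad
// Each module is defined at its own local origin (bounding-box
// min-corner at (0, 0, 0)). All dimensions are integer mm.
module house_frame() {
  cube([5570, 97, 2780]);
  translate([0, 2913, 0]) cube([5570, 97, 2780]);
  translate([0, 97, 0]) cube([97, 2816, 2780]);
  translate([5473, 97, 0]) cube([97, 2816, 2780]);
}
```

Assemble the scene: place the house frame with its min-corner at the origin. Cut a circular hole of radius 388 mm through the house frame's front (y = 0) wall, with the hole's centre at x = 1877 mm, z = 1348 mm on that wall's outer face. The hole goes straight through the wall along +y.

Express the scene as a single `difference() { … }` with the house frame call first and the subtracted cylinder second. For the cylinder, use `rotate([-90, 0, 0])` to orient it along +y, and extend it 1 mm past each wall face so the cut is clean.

difference() {
  house_frame();
  translate([1877, -1, 1348]) rotate([-90, 0, 0]) cylinder(h = 99, r = 388);
}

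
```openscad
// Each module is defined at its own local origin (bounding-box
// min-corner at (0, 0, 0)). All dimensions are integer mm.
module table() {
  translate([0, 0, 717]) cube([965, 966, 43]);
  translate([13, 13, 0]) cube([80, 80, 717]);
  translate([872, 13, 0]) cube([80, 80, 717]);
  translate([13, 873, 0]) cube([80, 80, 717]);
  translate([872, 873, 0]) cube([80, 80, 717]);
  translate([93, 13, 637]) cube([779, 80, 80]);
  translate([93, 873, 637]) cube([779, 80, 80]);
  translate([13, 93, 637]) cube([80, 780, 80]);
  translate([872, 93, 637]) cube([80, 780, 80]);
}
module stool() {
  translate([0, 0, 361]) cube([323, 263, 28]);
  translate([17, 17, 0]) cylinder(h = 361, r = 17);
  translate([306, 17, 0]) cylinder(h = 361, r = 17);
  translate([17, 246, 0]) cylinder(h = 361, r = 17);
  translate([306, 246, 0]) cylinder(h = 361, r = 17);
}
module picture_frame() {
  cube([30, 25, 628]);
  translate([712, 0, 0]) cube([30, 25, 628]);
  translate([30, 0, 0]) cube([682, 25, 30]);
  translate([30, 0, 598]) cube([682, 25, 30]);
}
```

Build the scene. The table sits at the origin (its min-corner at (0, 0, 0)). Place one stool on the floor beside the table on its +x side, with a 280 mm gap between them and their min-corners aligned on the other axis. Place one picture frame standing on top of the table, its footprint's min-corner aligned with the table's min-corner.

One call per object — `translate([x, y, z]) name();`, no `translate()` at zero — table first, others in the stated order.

table();
translate([1245, 0, 0]) stool();
translate([0, 0, 760]) picture_frame();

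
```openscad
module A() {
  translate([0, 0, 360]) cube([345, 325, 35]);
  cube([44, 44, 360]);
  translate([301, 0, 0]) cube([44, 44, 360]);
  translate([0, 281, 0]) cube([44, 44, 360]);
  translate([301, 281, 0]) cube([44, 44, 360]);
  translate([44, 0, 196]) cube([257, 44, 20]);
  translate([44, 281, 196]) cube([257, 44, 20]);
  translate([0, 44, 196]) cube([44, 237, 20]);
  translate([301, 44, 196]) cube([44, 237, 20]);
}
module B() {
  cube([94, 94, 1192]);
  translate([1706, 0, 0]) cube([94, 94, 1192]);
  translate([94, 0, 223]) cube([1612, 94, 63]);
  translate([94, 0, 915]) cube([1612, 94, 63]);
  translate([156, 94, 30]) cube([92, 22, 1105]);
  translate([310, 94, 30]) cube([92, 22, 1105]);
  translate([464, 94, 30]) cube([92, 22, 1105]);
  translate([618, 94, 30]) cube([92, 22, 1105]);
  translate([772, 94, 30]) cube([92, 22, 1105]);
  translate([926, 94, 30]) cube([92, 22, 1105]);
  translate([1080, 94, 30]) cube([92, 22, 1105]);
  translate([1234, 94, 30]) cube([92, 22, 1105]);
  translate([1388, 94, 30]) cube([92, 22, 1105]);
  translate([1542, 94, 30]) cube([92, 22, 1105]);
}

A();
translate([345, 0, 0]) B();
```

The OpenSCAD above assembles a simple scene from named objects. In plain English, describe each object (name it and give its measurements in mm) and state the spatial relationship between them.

A is a simple wooden stool: a rectangular seat 345 mm (x) by 325 mm (y), 35 mm thick, top face at z = 395 mm, on four square legs, each 44×44 mm in cross-section. The legs rest on z = 0, each flush with a corner of the seat. Four stretchers, 44 mm wide and 20 mm tall, connect adjacent legs with their undersides at z = 196 mm, each running between the inner faces of the legs it joins and aligned with the legs' outer faces on the other axis.

B is a fence section. Two 94×94 mm posts, 1192 mm tall, stand on the floor with a clear span of 1612 mm between their inner faces. Two horizontal rails of 94×63 mm section span the gap between the posts with their undersides at z = 223 mm and z = 915 mm, flush with the posts' −y face. 10 pickets, each 92 mm wide, 22 mm thick and 1105 mm tall, are fixed to the +y face of the rails with their bottoms at z = 30 mm, evenly spaced across the span with equal gaps (rounded down to the nearest mm) at the −x end and between each pair — any rounding remainder accumulates at the +x end.

The fence section is against the stool's +x side, with their −y faces flush.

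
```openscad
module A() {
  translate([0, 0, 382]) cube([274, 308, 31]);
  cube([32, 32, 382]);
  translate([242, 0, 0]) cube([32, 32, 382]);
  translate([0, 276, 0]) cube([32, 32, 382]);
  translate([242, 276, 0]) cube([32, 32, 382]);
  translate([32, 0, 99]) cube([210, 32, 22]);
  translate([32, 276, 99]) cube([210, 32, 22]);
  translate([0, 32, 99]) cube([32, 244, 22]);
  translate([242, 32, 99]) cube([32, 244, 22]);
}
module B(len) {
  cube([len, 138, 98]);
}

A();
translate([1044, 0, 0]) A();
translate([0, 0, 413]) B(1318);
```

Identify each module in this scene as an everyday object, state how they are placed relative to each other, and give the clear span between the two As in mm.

A is a stool. B is a beam. A beam spans the tops of two stools. The clear span between the two stools is 770 mm.

Second stool starts at x = 1044; first ends at x = 274; clear span = 1044 − 274 = 770 mm.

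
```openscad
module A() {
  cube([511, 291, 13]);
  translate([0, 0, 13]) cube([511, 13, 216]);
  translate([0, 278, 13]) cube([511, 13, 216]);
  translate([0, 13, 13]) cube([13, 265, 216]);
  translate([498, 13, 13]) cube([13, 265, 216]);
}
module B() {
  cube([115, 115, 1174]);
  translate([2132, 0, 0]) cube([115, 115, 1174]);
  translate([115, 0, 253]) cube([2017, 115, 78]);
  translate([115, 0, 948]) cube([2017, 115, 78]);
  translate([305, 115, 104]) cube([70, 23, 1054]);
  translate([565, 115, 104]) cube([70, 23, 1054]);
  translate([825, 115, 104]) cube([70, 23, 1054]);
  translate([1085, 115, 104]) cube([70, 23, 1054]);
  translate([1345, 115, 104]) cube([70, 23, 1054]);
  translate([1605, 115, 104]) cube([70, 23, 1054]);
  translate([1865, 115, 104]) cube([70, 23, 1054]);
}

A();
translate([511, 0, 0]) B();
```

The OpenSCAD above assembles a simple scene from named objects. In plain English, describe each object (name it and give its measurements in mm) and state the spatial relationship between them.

A is an open storage box with external size 511×291×229 mm and wall thickness 13 mm (the base is also 13 mm thick). The base covers the whole footprint; the four walls stand on the base, with the y-facing walls full-width and the x-facing walls fitting between their inner faces.

B is a fence section. Two 115×115 mm posts, 1174 mm tall, stand on the floor with a clear span of 2017 mm between their inner faces. Two horizontal rails of 115×78 mm section span the gap between the posts with their undersides at z = 253 mm and z = 948 mm, flush with the posts' −y face. 7 pickets, each 70 mm wide, 23 mm thick and 1054 mm tall, are fixed to the +y face of the rails with their bottoms at z = 104 mm, evenly spaced across the span with equal gaps (rounded down to the nearest mm) at the −x end and between each pair — any rounding remainder accumulates at the +x end.

The fence section is against the open box's +x side, with their −y faces flush.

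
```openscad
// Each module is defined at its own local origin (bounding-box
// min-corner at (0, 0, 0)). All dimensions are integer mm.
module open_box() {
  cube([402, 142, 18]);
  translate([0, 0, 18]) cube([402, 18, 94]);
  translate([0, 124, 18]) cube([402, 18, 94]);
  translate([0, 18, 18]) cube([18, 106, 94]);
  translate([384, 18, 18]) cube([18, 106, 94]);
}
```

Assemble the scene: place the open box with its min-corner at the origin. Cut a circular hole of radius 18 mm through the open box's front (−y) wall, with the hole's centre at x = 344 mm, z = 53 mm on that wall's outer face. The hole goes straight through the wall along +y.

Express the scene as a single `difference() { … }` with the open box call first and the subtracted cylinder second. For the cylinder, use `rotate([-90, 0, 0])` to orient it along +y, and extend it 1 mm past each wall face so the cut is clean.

difference() {
  open_box();
  translate([344, -1, 53]) rotate([-90, 0, 0]) cylinder(h = 20, r = 18);
}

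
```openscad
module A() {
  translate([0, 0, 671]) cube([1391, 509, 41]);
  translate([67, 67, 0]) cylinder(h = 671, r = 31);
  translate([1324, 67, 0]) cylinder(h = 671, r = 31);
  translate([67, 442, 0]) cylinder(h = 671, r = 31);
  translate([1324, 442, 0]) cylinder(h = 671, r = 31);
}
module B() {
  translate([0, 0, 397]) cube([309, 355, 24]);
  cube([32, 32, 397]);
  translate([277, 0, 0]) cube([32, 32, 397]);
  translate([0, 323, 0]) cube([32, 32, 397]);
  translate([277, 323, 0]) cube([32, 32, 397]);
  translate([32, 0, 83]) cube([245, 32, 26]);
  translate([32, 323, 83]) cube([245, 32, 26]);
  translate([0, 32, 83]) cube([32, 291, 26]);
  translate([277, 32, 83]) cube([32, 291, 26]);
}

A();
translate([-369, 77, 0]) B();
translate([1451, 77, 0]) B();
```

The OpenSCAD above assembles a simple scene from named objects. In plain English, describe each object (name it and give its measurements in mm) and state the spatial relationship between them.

A is a rectangular dining table. The top is 1391×509×41 mm with its upper surface at z = 712 mm. It stands on four round legs of 62 mm diameter, each leg's bounding box inset 36 mm from the nearest pair of top edges, running from the floor to the underside of the top.

B is a four-legged stool. The seat is a 309×355×24 mm slab whose top surface is at z = 421 mm; four square legs, each 32×32 mm in cross-section, run from the floor (z = 0) to the underside of the seat, each flush with a corner of the seat. Four stretchers, 32 mm wide and 26 mm tall, connect adjacent legs with their undersides at z = 83 mm, each running between the inner faces of the legs it joins and aligned with the legs' outer faces on the other axis.

Two stools sit around the table at the −x, +x sides.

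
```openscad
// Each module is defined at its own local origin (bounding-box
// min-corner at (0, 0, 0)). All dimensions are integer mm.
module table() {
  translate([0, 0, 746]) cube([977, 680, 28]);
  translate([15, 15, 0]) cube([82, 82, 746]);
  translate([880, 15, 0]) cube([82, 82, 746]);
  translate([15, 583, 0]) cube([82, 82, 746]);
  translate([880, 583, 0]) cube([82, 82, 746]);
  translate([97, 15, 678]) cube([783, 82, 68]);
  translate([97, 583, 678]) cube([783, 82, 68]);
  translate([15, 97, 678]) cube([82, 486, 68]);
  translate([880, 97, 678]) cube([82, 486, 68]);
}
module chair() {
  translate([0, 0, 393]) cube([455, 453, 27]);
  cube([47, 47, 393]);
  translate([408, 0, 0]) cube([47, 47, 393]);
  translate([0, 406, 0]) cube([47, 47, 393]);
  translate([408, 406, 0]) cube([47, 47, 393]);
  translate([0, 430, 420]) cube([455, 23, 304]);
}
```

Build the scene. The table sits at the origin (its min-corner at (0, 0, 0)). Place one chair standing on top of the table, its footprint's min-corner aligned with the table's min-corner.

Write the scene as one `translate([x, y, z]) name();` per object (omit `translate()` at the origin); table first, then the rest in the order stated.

table();
translate([0, 0, 774]) chair();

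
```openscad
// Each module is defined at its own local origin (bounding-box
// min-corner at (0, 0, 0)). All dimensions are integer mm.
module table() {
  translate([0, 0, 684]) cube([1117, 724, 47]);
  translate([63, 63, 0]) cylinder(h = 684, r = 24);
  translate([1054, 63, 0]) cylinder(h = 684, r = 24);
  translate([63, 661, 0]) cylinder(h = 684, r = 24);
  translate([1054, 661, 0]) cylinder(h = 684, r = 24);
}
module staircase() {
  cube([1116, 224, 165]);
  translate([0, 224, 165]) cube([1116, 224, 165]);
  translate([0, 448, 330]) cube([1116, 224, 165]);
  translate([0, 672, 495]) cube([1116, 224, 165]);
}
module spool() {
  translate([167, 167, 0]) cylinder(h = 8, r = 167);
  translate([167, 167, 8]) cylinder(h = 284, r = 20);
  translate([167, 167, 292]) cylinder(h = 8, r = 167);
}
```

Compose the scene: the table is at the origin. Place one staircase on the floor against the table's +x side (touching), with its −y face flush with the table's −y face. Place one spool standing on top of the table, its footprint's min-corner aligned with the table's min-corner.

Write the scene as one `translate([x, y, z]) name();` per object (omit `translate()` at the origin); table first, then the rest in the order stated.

table();
translate([1117, 0, 0]) staircase();
translate([0, 0, 731]) spool();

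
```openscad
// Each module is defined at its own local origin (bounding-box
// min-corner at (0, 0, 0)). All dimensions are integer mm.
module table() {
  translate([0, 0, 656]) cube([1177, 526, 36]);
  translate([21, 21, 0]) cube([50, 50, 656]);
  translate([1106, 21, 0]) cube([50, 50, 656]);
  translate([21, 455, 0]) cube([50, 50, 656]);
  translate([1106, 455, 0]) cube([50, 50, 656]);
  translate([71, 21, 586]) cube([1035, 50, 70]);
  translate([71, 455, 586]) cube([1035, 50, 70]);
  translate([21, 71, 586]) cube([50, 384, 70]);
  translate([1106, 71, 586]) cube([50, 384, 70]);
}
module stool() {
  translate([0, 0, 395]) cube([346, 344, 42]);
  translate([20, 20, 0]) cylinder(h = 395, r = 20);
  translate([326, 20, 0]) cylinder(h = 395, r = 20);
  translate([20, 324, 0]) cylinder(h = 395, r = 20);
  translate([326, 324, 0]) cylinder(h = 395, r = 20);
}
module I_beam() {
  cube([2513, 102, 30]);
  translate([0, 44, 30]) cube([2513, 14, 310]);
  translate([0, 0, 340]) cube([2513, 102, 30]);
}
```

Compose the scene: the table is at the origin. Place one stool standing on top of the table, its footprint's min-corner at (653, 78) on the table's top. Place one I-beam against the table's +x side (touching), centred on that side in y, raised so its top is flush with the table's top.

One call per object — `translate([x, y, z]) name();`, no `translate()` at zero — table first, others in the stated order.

table();
translate([653, 78, 692]) stool();
translate([1177, 212, 322]) I_beam();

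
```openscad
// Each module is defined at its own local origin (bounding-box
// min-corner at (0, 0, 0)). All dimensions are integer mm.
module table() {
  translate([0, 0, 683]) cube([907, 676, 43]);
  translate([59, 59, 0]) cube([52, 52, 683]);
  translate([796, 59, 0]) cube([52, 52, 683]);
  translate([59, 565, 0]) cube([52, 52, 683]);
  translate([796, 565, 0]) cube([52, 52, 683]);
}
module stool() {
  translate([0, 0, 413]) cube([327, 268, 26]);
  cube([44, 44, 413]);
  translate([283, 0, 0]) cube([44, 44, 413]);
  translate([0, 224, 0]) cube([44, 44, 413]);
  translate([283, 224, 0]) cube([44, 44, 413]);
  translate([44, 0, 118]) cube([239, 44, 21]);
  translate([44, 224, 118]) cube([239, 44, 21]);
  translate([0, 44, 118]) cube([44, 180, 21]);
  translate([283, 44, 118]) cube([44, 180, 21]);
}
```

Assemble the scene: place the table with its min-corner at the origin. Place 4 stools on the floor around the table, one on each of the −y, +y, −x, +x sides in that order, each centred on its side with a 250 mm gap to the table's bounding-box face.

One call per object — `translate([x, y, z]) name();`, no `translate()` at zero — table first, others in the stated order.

table();
translate([290, -518, 0]) stool();
translate([290, 926, 0]) stool();
translate([-577, 204, 0]) stool();
translate([1157, 204, 0]) stool();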